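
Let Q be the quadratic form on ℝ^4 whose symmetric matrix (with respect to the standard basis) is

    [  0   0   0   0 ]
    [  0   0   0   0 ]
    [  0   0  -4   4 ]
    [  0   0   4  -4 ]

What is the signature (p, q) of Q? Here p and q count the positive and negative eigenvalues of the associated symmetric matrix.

Symmetric row and column elimination reduces A to a congruent diagonal form with pivots 0, 0, -4, 0.
That gives 1 negative, 3 zero pivots.

(0, 1)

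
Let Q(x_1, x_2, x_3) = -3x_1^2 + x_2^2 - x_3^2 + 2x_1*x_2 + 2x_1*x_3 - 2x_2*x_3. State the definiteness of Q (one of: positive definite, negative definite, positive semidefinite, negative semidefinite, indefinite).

indefinite

The associated matrix is A = [[-3, 1, 1], [1, 1, -1], [1, -1, -1]].
Applying the same elementary operations to the rows and columns of A produces a congruent diagonal matrix with entries -3, 4/3, -1.
So there are 1 positive, 2 negative pivots.
Hence Q is indefinite.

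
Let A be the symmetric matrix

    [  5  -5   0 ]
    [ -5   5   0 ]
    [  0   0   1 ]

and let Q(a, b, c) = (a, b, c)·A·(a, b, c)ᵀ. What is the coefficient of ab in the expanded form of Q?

The coefficient of ab is A[1,2] + A[2,1] = 2·(-5) = -10.

-10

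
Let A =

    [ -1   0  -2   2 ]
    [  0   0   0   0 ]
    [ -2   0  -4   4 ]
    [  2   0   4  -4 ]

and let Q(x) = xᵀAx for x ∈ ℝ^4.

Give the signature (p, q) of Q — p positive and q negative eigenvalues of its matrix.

Row-reducing A symmetrically gives the diagonal entries -1, 0, 0, 0.
Counting signs: 1 negative, 3 zero.

(0, 1)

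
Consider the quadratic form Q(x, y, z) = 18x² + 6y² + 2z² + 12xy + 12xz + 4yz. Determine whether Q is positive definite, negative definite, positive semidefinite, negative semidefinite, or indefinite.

positive semidefinite

The symmetric matrix is A = [[18, 6, 6], [6, 6, 2], [6, 2, 2]].
Congruent diagonalization of A (simultaneous row and column reduction) yields pivots 18, 4, 0.
So there are 2 positive, 1 zero pivots.
Hence Q is positive semidefinite.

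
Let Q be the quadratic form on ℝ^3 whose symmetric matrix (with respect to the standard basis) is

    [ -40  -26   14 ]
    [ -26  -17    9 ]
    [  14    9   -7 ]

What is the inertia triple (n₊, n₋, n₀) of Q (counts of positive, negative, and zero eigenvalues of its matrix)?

(0, 3, 0)

Symmetric row and column elimination reduces A to a congruent diagonal form with pivots -40, -1/10, -2.
Counting signs: 3 negative.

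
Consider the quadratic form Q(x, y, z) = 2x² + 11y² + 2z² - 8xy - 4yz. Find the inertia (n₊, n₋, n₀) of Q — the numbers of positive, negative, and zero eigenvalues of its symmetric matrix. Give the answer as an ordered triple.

(3, 0, 0)

Write A = [[2, -4, 0], [-4, 11, -2], [0, -2, 2]].
Symmetric row and column elimination reduces A to a congruent diagonal form with pivots 2, 3, 2/3.
So there are 3 positive pivots.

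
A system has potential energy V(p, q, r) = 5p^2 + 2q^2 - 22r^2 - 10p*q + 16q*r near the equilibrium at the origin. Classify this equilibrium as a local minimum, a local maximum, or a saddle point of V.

saddle point

The Hessian at the origin is H = [[10, -10, 0], [-10, 4, 16], [0, 16, -44]].
Row-reducing H symmetrically gives the diagonal entries 10, -6, -4/3.
So there are 1 positive, 2 negative pivots.
H is indefinite, so the origin is a saddle point.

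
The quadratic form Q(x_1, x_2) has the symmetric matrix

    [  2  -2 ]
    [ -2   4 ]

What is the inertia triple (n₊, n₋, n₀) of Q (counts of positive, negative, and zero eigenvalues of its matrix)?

(2, 0, 0)

Row-reducing A symmetrically gives the diagonal entries 2, 2.
That gives 2 positive pivots.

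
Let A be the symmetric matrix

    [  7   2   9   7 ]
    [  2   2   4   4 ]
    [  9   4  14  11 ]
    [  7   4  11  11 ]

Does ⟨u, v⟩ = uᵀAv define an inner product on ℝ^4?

yes

An LDLᵀ factorisation of A has diagonal entries 7, 10/7, 1, 6/5.
That gives 4 positive pivots.
Hence Q is positive definite.
⟨·,·⟩ is an inner product exactly when A is positive definite.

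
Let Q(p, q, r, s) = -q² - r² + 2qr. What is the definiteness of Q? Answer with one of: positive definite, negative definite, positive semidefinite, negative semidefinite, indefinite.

Write A = [[0, 0, 0, 0], [0, -1, 1, 0], [0, 1, -1, 0], [0, 0, 0, 0]].
Applying the same elementary operations to the rows and columns of A produces a congruent diagonal matrix with entries 0, -1, 0, 0.
Counting signs: 1 negative, 3 zero.
Hence Q is negative semidefinite.

negative semidefinite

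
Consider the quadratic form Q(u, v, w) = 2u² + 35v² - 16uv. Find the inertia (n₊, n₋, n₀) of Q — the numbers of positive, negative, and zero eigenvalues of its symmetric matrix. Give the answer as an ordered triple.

The symmetric matrix is A = [[2, -8, 0], [-8, 35, 0], [0, 0, 0]].
Row-reducing A symmetrically gives the diagonal entries 2, 3, 0.
Counting signs: 2 positive, 1 zero.

(2, 0, 1)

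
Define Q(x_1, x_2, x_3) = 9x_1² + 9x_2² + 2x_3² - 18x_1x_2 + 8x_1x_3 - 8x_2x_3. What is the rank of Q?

2

Write A = [[9, -9, 4], [-9, 9, -4], [4, -4, 2]].
Applying the same elementary operations to the rows and columns of A produces a congruent diagonal matrix with entries 9, 0, 2/9.
Counting signs: 2 positive, 1 zero.
The rank is the number of nonzero pivots: 2.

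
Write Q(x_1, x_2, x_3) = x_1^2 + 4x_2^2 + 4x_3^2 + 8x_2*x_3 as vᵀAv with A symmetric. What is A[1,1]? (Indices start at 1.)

The coefficient of x_1^2 in Q is 1, and that is exactly A[1,1].

1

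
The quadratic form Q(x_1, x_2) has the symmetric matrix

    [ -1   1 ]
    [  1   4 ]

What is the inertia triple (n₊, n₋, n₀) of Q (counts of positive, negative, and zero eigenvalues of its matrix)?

(1, 1, 0)

Applying the same elementary operations to the rows and columns of A produces a congruent diagonal matrix with entries -1, 5.
That gives 1 positive, 1 negative pivots.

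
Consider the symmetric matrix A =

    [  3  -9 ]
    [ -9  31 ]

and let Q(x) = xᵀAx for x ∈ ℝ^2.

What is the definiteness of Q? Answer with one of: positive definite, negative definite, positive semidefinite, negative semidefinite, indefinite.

positive definite

For the 2×2 matrix [[3, -9], [-9, 31]]: det = 3·31 − (-9)² = 12, trace = 34.
det > 0 so both eigenvalues share the sign of the trace; trace = 34 > 0 ⇒ both positive.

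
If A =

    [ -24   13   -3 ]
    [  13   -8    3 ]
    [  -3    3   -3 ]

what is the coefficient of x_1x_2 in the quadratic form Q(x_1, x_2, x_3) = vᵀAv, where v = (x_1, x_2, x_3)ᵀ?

26

The coefficient of x_1x_2 is A[1,2] + A[2,1] = 2·13 = 26.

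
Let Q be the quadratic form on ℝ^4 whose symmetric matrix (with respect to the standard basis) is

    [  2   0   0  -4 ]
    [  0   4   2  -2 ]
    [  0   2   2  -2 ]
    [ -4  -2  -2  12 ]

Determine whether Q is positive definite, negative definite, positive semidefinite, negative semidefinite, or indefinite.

positive definite

Row-reducing A symmetrically gives the diagonal entries 2, 4, 1, 2.
That gives 4 positive pivots.
Hence Q is positive definite.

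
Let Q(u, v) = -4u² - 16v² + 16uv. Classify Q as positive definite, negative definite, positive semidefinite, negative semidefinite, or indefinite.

The symmetric matrix is A = [[-4, 8], [8, -16]].
Congruent diagonalization of A (simultaneous row and column reduction) yields pivots -4, 0.
So there are 1 negative, 1 zero pivots.
Hence Q is negative semidefinite.

negative semidefinite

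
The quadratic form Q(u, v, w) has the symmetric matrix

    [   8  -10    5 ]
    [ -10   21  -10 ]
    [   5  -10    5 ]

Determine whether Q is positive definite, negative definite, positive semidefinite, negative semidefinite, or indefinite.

positive definite

Leading principal minors: Δ_1 = 8, Δ_2 = 68, Δ_3 = 15.
All leading principal minors are positive, so by Sylvester's criterion Q is positive definite.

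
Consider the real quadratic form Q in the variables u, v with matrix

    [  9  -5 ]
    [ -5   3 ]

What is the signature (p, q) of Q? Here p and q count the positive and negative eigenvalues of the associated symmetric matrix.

(2, 0)

Applying the same elementary operations to the rows and columns of A produces a congruent diagonal matrix with entries 9, 2/9.
So there are 2 positive pivots.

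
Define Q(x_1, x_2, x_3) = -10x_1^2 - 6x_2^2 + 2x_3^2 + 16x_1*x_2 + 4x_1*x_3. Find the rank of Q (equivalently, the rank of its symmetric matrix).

3

Write A = [[-10, 8, 2], [8, -6, 0], [2, 0, 2]].
An LDLᵀ factorisation of A has diagonal entries -10, 2/5, -4.
Counting signs: 1 positive, 2 negative.
The rank is the number of nonzero pivots: 3.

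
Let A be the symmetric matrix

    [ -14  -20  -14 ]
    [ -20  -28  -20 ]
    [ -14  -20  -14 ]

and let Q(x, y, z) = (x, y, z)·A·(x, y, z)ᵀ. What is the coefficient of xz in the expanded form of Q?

-28

The coefficient of xz is A[1,3] + A[3,1] = 2·(-14) = -28.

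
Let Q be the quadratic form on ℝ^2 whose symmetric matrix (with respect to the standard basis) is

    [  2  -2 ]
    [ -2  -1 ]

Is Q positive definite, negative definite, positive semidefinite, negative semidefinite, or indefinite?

For the 2×2 matrix [[2, -2], [-2, -1]]: det = 2·-1 − (-2)² = -6, trace = 1.
det < 0 so the eigenvalues have opposite signs; the form is indefinite.

indefinite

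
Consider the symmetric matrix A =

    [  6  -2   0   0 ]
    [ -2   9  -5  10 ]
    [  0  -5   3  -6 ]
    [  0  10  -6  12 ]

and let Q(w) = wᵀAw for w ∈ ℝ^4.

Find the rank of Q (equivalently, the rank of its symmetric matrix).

Symmetric row and column elimination reduces A to a congruent diagonal form with pivots 6, 25/3, 0, 0.
So there are 2 positive, 2 zero pivots.
The rank is the number of nonzero pivots: 2.

2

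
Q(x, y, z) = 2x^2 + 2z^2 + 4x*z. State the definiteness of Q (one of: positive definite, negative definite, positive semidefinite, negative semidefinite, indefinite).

positive semidefinite

The symmetric matrix is A = [[2, 0, 2], [0, 0, 0], [2, 0, 2]].
Applying the same elementary operations to the rows and columns of A produces a congruent diagonal matrix with entries 2, 0, 0.
That gives 1 positive, 2 zero pivots.
Hence Q is positive semidefinite.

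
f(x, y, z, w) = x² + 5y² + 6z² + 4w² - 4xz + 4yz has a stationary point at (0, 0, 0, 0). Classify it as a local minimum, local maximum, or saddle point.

local minimum

The Hessian at the origin is H = [[2, 0, -4, 0], [0, 10, 4, 0], [-4, 4, 12, 0], [0, 0, 0, 8]].
Congruent diagonalization of H (simultaneous row and column reduction) yields pivots 2, 10, 12/5, 8.
So there are 4 positive pivots.
H is positive definite, so the origin is a strict local minimum.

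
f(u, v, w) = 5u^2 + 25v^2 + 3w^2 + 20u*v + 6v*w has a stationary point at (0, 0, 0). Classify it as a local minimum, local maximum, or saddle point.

local minimum

The Hessian at the origin is H = [[10, 20, 0], [20, 50, 6], [0, 6, 6]].
Congruent diagonalization of H (simultaneous row and column reduction) yields pivots 10, 10, 12/5.
That gives 3 positive pivots.
H is positive definite, so the origin is a strict local minimum.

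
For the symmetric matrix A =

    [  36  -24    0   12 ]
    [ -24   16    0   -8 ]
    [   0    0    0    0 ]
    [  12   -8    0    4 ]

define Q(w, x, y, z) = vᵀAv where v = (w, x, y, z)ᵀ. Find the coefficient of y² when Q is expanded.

The coefficient of y² is the diagonal entry A[3,3] = 0.

0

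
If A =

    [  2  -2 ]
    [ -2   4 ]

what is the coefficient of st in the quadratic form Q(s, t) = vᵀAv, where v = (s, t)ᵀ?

The coefficient of st is A[1,2] + A[2,1] = 2·(-2) = -4.

-4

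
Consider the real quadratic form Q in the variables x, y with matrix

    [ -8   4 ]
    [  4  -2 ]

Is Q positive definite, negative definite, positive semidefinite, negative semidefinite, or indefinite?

negative semidefinite

Symmetric row and column elimination reduces A to a congruent diagonal form with pivots -8, 0.
That gives 1 negative, 1 zero pivots.
Hence Q is negative semidefinite.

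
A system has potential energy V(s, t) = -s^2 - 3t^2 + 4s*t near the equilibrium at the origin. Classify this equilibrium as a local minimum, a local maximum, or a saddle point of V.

saddle point

The Hessian at the origin is H = [[-2, 4], [4, -6]].
det H = -2·-6 − (4)² = -4 < 0, so H is indefinite.
Therefore the origin is a saddle point.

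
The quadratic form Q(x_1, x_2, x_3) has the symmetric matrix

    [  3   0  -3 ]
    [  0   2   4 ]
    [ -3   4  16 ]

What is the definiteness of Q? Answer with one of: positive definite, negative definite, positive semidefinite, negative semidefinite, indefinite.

positive definite

Leading principal minors: Δ_1 = 3, Δ_2 = 6, Δ_3 = 30.
All leading principal minors are positive, so by Sylvester's criterion Q is positive definite.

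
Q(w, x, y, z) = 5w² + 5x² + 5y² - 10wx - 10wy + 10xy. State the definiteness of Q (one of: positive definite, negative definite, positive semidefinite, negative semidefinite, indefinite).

positive semidefinite

The symmetric matrix is A = [[5, -5, -5, 0], [-5, 5, 5, 0], [-5, 5, 5, 0], [0, 0, 0, 0]].
Applying the same elementary operations to the rows and columns of A produces a congruent diagonal matrix with entries 5, 0, 0, 0.
Counting signs: 1 positive, 3 zero.
Hence Q is positive semidefinite.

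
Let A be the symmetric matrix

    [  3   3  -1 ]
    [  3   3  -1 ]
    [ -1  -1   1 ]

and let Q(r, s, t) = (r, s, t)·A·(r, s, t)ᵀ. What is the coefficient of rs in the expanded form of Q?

6

The coefficient of rs is A[1,2] + A[2,1] = 2·3 = 6.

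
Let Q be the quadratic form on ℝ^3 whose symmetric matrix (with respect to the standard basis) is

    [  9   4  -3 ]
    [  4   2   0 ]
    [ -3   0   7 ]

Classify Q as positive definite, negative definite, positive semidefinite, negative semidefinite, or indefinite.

indefinite

Row-reducing A symmetrically gives the diagonal entries 9, 2/9, -2.
So there are 2 positive, 1 negative pivots.
Hence Q is indefinite.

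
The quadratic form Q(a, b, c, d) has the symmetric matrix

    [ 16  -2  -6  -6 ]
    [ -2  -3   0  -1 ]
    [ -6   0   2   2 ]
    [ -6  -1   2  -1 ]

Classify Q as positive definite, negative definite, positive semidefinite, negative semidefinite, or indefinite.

indefinite

An LDLᵀ factorisation of A has diagonal entries 16, -13/4, -1/13, -2.
Counting signs: 1 positive, 3 negative.
Hence Q is indefinite.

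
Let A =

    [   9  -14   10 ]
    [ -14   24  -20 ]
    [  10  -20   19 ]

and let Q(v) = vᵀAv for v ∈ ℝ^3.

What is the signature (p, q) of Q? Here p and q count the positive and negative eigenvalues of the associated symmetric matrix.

Congruent diagonalization of A (simultaneous row and column reduction) yields pivots 9, 20/9, -1.
So there are 2 positive, 1 negative pivots.

(2, 1)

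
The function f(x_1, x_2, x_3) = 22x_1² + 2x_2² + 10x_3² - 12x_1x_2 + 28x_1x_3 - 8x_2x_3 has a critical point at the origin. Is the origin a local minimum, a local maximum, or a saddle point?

local minimum

The Hessian at the origin is H = [[44, -12, 28], [-12, 4, -8], [28, -8, 20]].
Row-reducing H symmetrically gives the diagonal entries 44, 8/11, 2.
Counting signs: 3 positive.
H is positive definite, so the origin is a strict local minimum.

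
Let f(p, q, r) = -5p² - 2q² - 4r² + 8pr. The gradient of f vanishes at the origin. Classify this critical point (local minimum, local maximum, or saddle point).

The Hessian at the origin is H = [[-10, 0, 8], [0, -4, 0], [8, 0, -8]].
Applying the same elementary operations to the rows and columns of H produces a congruent diagonal matrix with entries -10, -4, -8/5.
Counting signs: 3 negative.
H is negative definite, so the origin is a strict local maximum.

local maximum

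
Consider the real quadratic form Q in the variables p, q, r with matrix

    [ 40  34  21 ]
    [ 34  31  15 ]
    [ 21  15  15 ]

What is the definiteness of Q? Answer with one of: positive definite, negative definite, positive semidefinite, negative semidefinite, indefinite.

positive definite

Congruent diagonalization of A (simultaneous row and column reduction) yields pivots 40, 21/10, 3/28.
Counting signs: 3 positive.
Hence Q is positive definite.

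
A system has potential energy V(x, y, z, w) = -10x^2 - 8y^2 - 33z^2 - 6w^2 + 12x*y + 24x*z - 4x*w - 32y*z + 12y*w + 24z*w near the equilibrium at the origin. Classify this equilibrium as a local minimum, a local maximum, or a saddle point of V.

The Hessian at the origin is H = [[-20, 12, 24, -4], [12, -16, -32, 12], [24, -32, -66, 24], [-4, 12, 24, -12]].
Row-reducing H symmetrically gives the diagonal entries -20, -44/5, -2, -8/11.
That gives 4 negative pivots.
H is negative definite, so the origin is a strict local maximum.

local maximum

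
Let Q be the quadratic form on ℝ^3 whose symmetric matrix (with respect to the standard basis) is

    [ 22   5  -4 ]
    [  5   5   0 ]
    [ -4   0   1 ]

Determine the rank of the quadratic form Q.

3

Symmetric row and column elimination reduces A to a congruent diagonal form with pivots 22, 85/22, 1/17.
That gives 3 positive pivots.
The rank is the number of nonzero pivots: 3.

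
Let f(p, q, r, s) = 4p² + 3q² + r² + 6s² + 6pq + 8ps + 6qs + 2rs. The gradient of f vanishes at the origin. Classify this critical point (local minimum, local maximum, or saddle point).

The Hessian at the origin is H = [[8, 6, 0, 8], [6, 6, 0, 6], [0, 0, 2, 2], [8, 6, 2, 12]].
Applying the same elementary operations to the rows and columns of H produces a congruent diagonal matrix with entries 8, 3/2, 2, 2.
Counting signs: 4 positive.
H is positive definite, so the origin is a strict local minimum.

local minimum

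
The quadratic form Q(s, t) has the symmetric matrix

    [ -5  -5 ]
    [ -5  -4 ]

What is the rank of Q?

Congruent diagonalization of A (simultaneous row and column reduction) yields pivots -5, 1.
So there are 1 positive, 1 negative pivots.
The rank is the number of nonzero pivots: 2.

2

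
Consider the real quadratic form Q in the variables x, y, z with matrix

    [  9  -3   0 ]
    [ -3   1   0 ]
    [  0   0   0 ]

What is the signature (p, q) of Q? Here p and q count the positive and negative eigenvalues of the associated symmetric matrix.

(1, 0)

Congruent diagonalization of A (simultaneous row and column reduction) yields pivots 9, 0, 0.
So there are 1 positive, 2 zero pivots.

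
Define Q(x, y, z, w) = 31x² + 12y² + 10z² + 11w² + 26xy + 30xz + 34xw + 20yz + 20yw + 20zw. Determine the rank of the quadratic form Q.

Write A = [[31, 13, 15, 17], [13, 12, 10, 10], [15, 10, 10, 10], [17, 10, 10, 11]].
An LDLᵀ factorisation of A has diagonal entries 31, 203/31, 130/203, 5/13.
So there are 4 positive pivots.
The rank is the number of nonzero pivots: 4.

4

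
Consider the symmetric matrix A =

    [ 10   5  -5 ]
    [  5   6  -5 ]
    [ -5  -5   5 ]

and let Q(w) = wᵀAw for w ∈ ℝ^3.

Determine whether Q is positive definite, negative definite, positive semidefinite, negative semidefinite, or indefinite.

positive definite

Leading principal minors: Δ_1 = 10, Δ_2 = 35, Δ_3 = 25.
All leading principal minors are positive, so by Sylvester's criterion Q is positive definite.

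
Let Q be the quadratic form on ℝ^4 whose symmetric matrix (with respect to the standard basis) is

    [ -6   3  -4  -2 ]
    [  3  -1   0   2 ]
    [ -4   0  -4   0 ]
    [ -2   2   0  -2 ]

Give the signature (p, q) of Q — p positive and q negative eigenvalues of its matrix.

(1, 3)

An LDLᵀ factorisation of A has diagonal entries -6, 1/2, -28/3, -2/7.
Counting signs: 1 positive, 3 negative.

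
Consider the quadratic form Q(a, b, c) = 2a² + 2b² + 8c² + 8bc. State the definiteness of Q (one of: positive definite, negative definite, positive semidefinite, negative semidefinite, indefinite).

Write A = [[2, 0, 0], [0, 2, 4], [0, 4, 8]].
Symmetric row and column elimination reduces A to a congruent diagonal form with pivots 2, 2, 0.
That gives 2 positive, 1 zero pivots.
Hence Q is positive semidefinite.

positive semidefinite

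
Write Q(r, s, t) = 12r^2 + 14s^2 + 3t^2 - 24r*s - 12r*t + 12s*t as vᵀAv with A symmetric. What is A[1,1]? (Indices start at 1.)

12

The coefficient of r^2 in Q is 12, and that is exactly A[1,1].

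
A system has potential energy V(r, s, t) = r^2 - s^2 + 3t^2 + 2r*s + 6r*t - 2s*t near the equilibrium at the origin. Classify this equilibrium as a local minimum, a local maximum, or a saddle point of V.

The Hessian at the origin is H = [[2, 2, 6], [2, -2, -2], [6, -2, 6]].
An LDLᵀ factorisation of H has diagonal entries 2, -4, 4.
Counting signs: 2 positive, 1 negative.
H is indefinite, so the origin is a saddle point.

saddle point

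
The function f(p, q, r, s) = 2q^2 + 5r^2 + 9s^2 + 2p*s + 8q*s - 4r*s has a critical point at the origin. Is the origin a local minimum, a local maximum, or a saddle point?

saddle point

The Hessian at the origin is H = [[0, 0, 0, 2], [0, 4, 0, 8], [0, 0, 10, -4], [2, 8, -4, 18]].
H is indefinite, so the origin is a saddle point.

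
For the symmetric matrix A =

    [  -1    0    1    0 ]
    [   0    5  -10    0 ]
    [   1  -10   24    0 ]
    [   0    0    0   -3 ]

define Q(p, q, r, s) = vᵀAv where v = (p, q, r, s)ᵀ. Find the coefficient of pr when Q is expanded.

The coefficient of pr is A[1,3] + A[3,1] = 2·1 = 2.

2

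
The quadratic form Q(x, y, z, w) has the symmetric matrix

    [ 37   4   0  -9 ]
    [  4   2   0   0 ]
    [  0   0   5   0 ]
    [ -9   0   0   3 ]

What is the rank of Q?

An LDLᵀ factorisation of A has diagonal entries 37, 58/37, 5, 6/29.
So there are 4 positive pivots.
The rank is the number of nonzero pivots: 4.

4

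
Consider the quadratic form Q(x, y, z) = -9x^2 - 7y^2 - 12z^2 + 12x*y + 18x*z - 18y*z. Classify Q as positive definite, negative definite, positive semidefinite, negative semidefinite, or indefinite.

Write A = [[-9, 6, 9], [6, -7, -9], [9, -9, -12]].
Applying the same elementary operations to the rows and columns of A produces a congruent diagonal matrix with entries -9, -3, 0.
Counting signs: 2 negative, 1 zero.
Hence Q is negative semidefinite.

negative semidefinite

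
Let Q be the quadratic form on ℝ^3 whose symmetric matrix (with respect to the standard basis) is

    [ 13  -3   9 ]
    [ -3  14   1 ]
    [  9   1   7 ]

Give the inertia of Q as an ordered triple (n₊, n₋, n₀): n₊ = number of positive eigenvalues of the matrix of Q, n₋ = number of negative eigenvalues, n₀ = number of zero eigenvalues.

(3, 0, 0)

Symmetric row and column elimination reduces A to a congruent diagonal form with pivots 13, 173/13, 10/173.
So there are 3 positive pivots.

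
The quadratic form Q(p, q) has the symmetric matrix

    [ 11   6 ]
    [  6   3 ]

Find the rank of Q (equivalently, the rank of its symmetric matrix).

2

Congruent diagonalization of A (simultaneous row and column reduction) yields pivots 11, -3/11.
That gives 1 positive, 1 negative pivots.
The rank is the number of nonzero pivots: 2.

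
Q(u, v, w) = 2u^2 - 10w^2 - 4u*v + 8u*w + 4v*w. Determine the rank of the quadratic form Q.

The associated matrix is A = [[2, -2, 4], [-2, 0, 2], [4, 2, -10]].
Row-reducing A symmetrically gives the diagonal entries 2, -2, 0.
That gives 1 positive, 1 negative, 1 zero pivots.
The rank is the number of nonzero pivots: 2.

2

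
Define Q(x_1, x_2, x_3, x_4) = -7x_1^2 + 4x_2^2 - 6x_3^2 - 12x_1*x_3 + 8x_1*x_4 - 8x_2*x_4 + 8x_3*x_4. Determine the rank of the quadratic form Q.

The associated matrix is A = [[-7, 0, -6, 4], [0, 4, 0, -4], [-6, 0, -6, 4], [4, -4, 4, 0]].
Symmetric row and column elimination reduces A to a congruent diagonal form with pivots -7, 4, -6/7, -4/3.
Counting signs: 1 positive, 3 negative.
The rank is the number of nonzero pivots: 4.

4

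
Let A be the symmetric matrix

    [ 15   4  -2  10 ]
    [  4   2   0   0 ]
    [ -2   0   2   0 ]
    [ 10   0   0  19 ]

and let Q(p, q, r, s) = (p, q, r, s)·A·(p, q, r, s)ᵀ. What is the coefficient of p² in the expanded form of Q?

15

The coefficient of p² is the diagonal entry A[1,1] = 15.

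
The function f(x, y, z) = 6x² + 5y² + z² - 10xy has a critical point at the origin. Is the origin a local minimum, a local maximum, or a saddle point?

local minimum

The Hessian at the origin is H = [[12, -10, 0], [-10, 10, 0], [0, 0, 2]].
Applying the same elementary operations to the rows and columns of H produces a congruent diagonal matrix with entries 12, 5/3, 2.
Counting signs: 3 positive.
H is positive definite, so the origin is a strict local minimum.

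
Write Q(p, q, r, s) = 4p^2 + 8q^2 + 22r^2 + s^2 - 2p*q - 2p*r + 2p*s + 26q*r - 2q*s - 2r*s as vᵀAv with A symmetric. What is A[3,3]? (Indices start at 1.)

22

The coefficient of r^2 in Q is 22, and that is exactly A[3,3].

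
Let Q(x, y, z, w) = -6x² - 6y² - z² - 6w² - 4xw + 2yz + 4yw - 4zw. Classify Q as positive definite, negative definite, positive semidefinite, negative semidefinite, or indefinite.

negative definite

Write A = [[-6, 0, 0, -2], [0, -6, 1, 2], [0, 1, -1, -2], [-2, 2, -2, -6]].
Applying the same elementary operations to the rows and columns of A produces a congruent diagonal matrix with entries -6, -6, -5/6, -4/3.
That gives 4 negative pivots.
Hence Q is negative definite.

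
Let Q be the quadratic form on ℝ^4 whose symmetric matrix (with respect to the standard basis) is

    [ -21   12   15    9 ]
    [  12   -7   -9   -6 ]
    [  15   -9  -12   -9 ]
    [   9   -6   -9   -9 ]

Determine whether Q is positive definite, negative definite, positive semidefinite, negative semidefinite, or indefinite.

Symmetric row and column elimination reduces A to a congruent diagonal form with pivots -21, -1/7, 0, 0.
That gives 2 negative, 2 zero pivots.
Hence Q is negative semidefinite.

negative semidefinite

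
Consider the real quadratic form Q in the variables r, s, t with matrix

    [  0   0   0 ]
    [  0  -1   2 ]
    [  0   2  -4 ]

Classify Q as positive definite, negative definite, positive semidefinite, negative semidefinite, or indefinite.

Row-reducing A symmetrically gives the diagonal entries 0, -1, 0.
Counting signs: 1 negative, 2 zero.
Hence Q is negative semidefinite.

negative semidefinite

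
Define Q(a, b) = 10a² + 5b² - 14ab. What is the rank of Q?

2

The symmetric matrix is A = [[10, -7], [-7, 5]].
Symmetric row and column elimination reduces A to a congruent diagonal form with pivots 10, 1/10.
So there are 2 positive pivots.
The rank is the number of nonzero pivots: 2.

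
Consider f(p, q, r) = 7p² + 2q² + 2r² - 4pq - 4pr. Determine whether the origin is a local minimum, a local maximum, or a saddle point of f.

local minimum

The Hessian at the origin is H = [[14, -4, -4], [-4, 4, 0], [-4, 0, 4]].
Congruent diagonalization of H (simultaneous row and column reduction) yields pivots 14, 20/7, 12/5.
So there are 3 positive pivots.
H is positive definite, so the origin is a strict local minimum.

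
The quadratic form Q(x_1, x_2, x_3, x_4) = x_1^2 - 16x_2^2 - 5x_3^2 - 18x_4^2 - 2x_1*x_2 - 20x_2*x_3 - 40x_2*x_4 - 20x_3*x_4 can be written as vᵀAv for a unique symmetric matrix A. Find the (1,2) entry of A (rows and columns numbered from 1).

-1

The coefficient of x_1·x_2 in Q is -2. For a symmetric A this equals A[1,2] + A[2,1] = 2·A[1,2].
So A[1,2] = -2/2 = -1.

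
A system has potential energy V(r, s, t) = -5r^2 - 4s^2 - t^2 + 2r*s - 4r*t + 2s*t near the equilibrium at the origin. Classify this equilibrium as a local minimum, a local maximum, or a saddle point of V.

local maximum

The Hessian at the origin is H = [[-10, 2, -4], [2, -8, 2], [-4, 2, -2]].
Row-reducing H symmetrically gives the diagonal entries -10, -38/5, -4/19.
Counting signs: 3 negative.
H is negative definite, so the origin is a strict local maximum.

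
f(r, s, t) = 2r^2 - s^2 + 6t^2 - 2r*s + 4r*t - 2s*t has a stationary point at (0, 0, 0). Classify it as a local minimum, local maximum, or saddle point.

saddle point

The Hessian at the origin is H = [[4, -2, 4], [-2, -2, -2], [4, -2, 12]].
Congruent diagonalization of H (simultaneous row and column reduction) yields pivots 4, -3, 8.
Counting signs: 2 positive, 1 negative.
H is indefinite, so the origin is a saddle point.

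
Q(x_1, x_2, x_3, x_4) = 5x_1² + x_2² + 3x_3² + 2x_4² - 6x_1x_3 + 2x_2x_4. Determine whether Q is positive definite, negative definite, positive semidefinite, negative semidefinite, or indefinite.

positive definite

The associated matrix is A = [[5, 0, -3, 0], [0, 1, 0, 1], [-3, 0, 3, 0], [0, 1, 0, 2]].
Applying the same elementary operations to the rows and columns of A produces a congruent diagonal matrix with entries 5, 1, 6/5, 1.
So there are 4 positive pivots.
Hence Q is positive definite.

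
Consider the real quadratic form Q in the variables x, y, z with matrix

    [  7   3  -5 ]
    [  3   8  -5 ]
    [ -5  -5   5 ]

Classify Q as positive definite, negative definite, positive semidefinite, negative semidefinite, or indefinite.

Leading principal minors: Δ_1 = 7, Δ_2 = 47, Δ_3 = 10.
All leading principal minors are positive, so by Sylvester's criterion Q is positive definite.

positive definite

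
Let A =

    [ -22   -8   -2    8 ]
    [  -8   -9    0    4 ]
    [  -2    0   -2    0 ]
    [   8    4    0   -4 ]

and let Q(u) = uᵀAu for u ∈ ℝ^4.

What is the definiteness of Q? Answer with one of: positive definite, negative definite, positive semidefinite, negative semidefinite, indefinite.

negative definite

Applying the same elementary operations to the rows and columns of A produces a congruent diagonal matrix with entries -22, -67/11, -116/67, -20/29.
So there are 4 negative pivots.
Hence Q is negative definite.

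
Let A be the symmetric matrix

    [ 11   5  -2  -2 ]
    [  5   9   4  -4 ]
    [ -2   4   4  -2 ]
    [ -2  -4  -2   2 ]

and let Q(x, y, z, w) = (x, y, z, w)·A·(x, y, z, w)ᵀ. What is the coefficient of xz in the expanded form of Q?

The coefficient of xz is A[1,3] + A[3,1] = 2·(-2) = -4.

-4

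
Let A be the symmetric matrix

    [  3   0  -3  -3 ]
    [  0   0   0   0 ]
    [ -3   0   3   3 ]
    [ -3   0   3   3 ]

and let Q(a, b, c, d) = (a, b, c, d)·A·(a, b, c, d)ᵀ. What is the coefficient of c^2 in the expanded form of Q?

3

The coefficient of c^2 is the diagonal entry A[3,3] = 3.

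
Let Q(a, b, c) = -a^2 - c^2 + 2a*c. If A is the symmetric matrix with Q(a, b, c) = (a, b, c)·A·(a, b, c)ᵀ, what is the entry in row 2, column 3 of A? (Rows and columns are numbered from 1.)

0

The coefficient of b·c in Q is 0. For a symmetric A this equals A[2,3] + A[3,2] = 2·A[2,3].
So A[2,3] = 0/2 = 0.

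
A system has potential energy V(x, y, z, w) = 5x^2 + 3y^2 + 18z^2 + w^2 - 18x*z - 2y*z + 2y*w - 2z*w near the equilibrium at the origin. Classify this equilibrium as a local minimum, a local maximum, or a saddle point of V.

The Hessian at the origin is H = [[10, 0, -18, 0], [0, 6, -2, 2], [-18, -2, 36, -2], [0, 2, -2, 2]].
Congruent diagonalization of H (simultaneous row and column reduction) yields pivots 10, 6, 44/15, 8/11.
So there are 4 positive pivots.
H is positive definite, so the origin is a strict local minimum.

local minimum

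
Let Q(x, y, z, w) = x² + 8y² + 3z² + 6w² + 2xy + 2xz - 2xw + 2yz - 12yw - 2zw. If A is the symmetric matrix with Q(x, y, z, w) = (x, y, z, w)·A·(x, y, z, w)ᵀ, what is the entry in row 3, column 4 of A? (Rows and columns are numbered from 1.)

-1

The coefficient of z·w in Q is -2. For a symmetric A this equals A[3,4] + A[4,3] = 2·A[3,4].
So A[3,4] = -2/2 = -1.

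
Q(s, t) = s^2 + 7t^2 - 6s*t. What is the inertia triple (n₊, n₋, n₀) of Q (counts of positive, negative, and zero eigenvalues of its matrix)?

(1, 1, 0)

The symmetric matrix is A = [[1, -3], [-3, 7]].
Applying the same elementary operations to the rows and columns of A produces a congruent diagonal matrix with entries 1, -2.
So there are 1 positive, 1 negative pivots.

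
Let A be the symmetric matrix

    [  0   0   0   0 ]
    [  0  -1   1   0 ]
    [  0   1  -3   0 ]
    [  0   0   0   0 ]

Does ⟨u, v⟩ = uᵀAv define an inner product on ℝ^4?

no

Symmetric row and column elimination reduces A to a congruent diagonal form with pivots 0, -1, -2, 0.
So there are 2 negative, 2 zero pivots.
Hence Q is negative semidefinite.
⟨·,·⟩ is an inner product exactly when A is positive definite.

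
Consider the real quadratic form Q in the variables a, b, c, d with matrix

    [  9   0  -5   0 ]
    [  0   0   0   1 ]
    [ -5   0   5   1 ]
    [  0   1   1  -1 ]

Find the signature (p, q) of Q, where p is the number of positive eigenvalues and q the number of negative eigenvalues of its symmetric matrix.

By Sylvester's law of inertia any congruent diagonalization of A has 3 positive, 1 negative and 0 zero entries.

(3, 1)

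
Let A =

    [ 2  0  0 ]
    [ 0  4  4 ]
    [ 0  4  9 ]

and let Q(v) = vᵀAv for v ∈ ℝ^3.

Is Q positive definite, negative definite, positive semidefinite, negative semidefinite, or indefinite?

Leading principal minors: Δ_1 = 2, Δ_2 = 8, Δ_3 = 40.
All leading principal minors are positive, so by Sylvester's criterion Q is positive definite.

positive definite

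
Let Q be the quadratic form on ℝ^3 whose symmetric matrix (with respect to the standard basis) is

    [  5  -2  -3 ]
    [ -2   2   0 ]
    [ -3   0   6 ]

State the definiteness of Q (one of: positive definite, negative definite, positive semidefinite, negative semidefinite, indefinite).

Leading principal minors: Δ_1 = 5, Δ_2 = 6, Δ_3 = 18.
All leading principal minors are positive, so by Sylvester's criterion Q is positive definite.

positive definite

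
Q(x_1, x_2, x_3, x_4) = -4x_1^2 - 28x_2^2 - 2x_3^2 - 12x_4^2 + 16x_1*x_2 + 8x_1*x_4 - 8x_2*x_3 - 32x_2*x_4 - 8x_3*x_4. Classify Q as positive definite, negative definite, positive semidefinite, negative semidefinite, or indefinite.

negative semidefinite

Write A = [[-4, 8, 0, 4], [8, -28, -4, -16], [0, -4, -2, -4], [4, -16, -4, -12]].
Row-reducing A symmetrically gives the diagonal entries -4, -12, -2/3, 0.
So there are 3 negative, 1 zero pivots.
Hence Q is negative semidefinite.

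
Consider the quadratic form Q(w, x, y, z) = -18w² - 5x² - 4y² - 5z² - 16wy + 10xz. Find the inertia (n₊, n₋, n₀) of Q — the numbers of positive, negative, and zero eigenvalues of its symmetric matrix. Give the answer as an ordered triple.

The associated matrix is A = [[-18, 0, -8, 0], [0, -5, 0, 5], [-8, 0, -4, 0], [0, 5, 0, -5]].
Row-reducing A symmetrically gives the diagonal entries -18, -5, -4/9, 0.
Counting signs: 3 negative, 1 zero.

(0, 3, 1)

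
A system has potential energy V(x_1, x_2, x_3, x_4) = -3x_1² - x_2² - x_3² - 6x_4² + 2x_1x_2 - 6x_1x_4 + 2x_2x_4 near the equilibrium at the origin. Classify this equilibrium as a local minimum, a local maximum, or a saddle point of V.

The Hessian at the origin is H = [[-6, 2, 0, -6], [2, -2, 0, 2], [0, 0, -2, 0], [-6, 2, 0, -12]].
Congruent diagonalization of H (simultaneous row and column reduction) yields pivots -6, -4/3, -2, -6.
Counting signs: 4 negative.
H is negative definite, so the origin is a strict local maximum.

local maximum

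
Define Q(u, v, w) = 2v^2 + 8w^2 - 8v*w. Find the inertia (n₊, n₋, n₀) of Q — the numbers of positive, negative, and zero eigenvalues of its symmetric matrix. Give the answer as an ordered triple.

Write A = [[0, 0, 0], [0, 2, -4], [0, -4, 8]].
Congruent diagonalization of A (simultaneous row and column reduction) yields pivots 0, 2, 0.
So there are 1 positive, 2 zero pivots.

(1, 0, 2)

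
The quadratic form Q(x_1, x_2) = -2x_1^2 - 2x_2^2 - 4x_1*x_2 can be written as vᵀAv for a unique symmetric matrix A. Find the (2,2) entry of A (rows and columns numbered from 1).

The coefficient of x_2^2 in Q is -2, and that is exactly A[2,2].

-2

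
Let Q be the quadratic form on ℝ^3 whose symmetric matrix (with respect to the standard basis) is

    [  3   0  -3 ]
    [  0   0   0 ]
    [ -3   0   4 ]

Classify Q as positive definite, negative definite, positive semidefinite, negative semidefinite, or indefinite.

Congruent diagonalization of A (simultaneous row and column reduction) yields pivots 3, 0, 1.
That gives 2 positive, 1 zero pivots.
Hence Q is positive semidefinite.

positive semidefinite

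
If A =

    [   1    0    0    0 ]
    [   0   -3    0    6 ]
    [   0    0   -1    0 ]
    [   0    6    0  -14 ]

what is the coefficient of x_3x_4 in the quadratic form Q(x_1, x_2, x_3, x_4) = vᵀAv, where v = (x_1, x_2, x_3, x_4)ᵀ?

The coefficient of x_3x_4 is A[3,4] + A[4,3] = 2·0 = 0.

0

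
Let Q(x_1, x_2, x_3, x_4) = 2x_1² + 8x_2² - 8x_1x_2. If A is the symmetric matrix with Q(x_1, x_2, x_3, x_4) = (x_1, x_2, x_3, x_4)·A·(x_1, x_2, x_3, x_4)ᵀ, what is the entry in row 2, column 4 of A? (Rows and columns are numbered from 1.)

0

The coefficient of x_2·x_4 in Q is 0. For a symmetric A this equals A[2,4] + A[4,2] = 2·A[2,4].
So A[2,4] = 0/2 = 0.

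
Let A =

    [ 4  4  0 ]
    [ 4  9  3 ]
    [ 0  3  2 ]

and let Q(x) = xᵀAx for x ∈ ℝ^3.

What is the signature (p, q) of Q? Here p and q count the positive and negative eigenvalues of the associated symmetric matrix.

(3, 0)

Congruent diagonalization of A (simultaneous row and column reduction) yields pivots 4, 5, 1/5.
Counting signs: 3 positive.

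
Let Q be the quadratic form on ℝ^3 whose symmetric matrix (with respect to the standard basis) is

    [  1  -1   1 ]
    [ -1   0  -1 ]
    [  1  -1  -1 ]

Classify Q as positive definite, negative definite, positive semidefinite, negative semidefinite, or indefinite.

Row-reducing A symmetrically gives the diagonal entries 1, -1, -2.
That gives 1 positive, 2 negative pivots.
Hence Q is indefinite.

indefinite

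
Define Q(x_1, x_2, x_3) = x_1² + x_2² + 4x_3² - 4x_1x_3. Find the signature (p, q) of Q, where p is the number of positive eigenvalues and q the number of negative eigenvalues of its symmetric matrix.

Write A = [[1, 0, -2], [0, 1, 0], [-2, 0, 4]].
Row-reducing A symmetrically gives the diagonal entries 1, 1, 0.
So there are 2 positive, 1 zero pivots.

(2, 0)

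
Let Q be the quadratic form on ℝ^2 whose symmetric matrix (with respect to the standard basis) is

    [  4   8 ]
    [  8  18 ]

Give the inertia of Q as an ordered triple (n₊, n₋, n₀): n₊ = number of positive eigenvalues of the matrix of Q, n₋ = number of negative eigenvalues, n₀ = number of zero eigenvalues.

(2, 0, 0)

An LDLᵀ factorisation of A has diagonal entries 4, 2.
So there are 2 positive pivots.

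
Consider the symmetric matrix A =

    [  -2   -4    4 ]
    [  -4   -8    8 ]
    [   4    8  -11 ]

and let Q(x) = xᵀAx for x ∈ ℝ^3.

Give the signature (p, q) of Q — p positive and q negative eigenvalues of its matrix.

Congruent diagonalization of A (simultaneous row and column reduction) yields pivots -2, 0, -3.
Counting signs: 2 negative, 1 zero.

(0, 2)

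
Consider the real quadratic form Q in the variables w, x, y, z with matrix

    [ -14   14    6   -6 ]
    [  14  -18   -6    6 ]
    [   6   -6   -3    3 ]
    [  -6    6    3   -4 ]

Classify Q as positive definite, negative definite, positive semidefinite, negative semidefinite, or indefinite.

Congruent diagonalization of A (simultaneous row and column reduction) yields pivots -14, -4, -3/7, -1.
That gives 4 negative pivots.
Hence Q is negative definite.

negative definite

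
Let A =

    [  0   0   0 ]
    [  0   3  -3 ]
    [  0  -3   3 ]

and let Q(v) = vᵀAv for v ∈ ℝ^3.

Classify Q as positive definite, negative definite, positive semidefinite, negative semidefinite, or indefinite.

Applying the same elementary operations to the rows and columns of A produces a congruent diagonal matrix with entries 0, 3, 0.
That gives 1 positive, 2 zero pivots.
Hence Q is positive semidefinite.

positive semidefinite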